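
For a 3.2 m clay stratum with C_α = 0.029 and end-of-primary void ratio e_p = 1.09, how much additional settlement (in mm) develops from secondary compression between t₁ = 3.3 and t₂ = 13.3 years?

S_s ≈ 26.9 mm

Secondary compression: S_s = C_α·H/(1+e_p)·log₁₀(t₂/t₁)
S_s = 0.029×3.2/(1+1.09)×log₁₀(13.3/3.3)
    = 0.0444 × 0.6053 = 0.02688 m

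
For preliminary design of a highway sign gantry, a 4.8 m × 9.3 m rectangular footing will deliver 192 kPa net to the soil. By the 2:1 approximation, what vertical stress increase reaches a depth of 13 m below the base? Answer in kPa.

By the 2:1 method the load spreads at 1 horizontal : 2 vertical, so at depth z the loaded area has grown by z in each plan dimension:
Δσ = qBL/((B+z)(L+z)) = 192×4.8×9.3/((4.8+13)(9.3+13)) = 21.592 kPa

Δσ_z ≈ 21.6 kPa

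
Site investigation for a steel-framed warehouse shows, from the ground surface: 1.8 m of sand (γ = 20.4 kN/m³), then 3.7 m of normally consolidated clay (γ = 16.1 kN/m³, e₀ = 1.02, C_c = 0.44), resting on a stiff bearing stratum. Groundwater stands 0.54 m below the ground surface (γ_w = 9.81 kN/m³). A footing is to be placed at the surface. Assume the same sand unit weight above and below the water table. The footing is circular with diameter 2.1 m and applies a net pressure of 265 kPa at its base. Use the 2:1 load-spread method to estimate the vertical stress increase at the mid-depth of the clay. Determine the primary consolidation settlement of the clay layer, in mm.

Mid-depth of clay below the ground surface: z = 1.8 + 3.7/2 = 3.65 m.
Total vertical stress at mid-clay: σ_v = 20.4×1.8 + 16.1×1.85 = 66.505 kPa.
Pore pressure: u = 9.81×(3.65 − 0.54) = 30.509 kPa.
Initial effective stress: σ'_0 = σ_v − u = 66.505 − 30.509 = 35.996 kPa.
Stress increase at mid-clay by the 2:1 spreading method:
Δσ ≈ qD²/(D+z)² = 265×2.1²/(2.1+3.65)² = 35.347 kPa
Final effective stress: σ'_f = σ'_0 + Δσ = 35.996 + 35.347 = 71.343 kPa.
Normally consolidated clay, so the full stress increment lies on the virgin compression line:
S_c = C_c·H/(1+e₀)·log₁₀(σ'_f/σ'_0) = 0.44×3.7/(1+1.02)×log₁₀(71.343/35.996)
    = 0.80594 × 0.2971 = 0.2394 m

S_c ≈ 239 mm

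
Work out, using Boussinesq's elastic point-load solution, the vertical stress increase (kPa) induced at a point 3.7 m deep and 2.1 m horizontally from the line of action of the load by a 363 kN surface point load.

Boussinesq vertical stress below a point load on an elastic half-space:
Δσ_z = 3P/(2πz²) · [1 + (r/z)²]^(−5/2)
r/z = 2.1/3.7 = 0.56757; [1+(r/z)²]^(−5/2) = 0.49752.
Δσ_z = 3×363/(2π×3.7²) × 0.49752 = 12.66 × 0.49752 = 6.299 kPa

Δσ_z ≈ 6.3 kPa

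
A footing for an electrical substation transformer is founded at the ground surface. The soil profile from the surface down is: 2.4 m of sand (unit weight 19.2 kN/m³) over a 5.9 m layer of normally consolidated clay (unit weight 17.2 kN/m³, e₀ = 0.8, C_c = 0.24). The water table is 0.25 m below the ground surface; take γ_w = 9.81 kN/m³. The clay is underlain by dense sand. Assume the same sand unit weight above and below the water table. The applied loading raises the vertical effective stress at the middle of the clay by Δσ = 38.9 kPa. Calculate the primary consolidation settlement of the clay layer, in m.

Mid-depth of clay below the ground surface: z = 2.4 + 5.9/2 = 5.35 m.
Total vertical stress at mid-clay: σ_v = 19.2×2.4 + 17.2×2.95 = 96.82 kPa.
Pore pressure: u = 9.81×(5.35 − 0.25) = 50.031 kPa.
Initial effective stress: σ'_0 = σ_v − u = 96.82 − 50.031 = 46.789 kPa.
Final effective stress: σ'_f = σ'_0 + Δσ = 46.789 + 38.9 = 85.689 kPa.
Normally consolidated clay, so the full stress increment lies on the virgin compression line:
S_c = C_c·H/(1+e₀)·log₁₀(σ'_f/σ'_0) = 0.24×5.9/(1+0.8)×log₁₀(85.689/46.789)
    = 0.78667 × 0.26278 = 0.2067 m

S_c ≈ 0.207 m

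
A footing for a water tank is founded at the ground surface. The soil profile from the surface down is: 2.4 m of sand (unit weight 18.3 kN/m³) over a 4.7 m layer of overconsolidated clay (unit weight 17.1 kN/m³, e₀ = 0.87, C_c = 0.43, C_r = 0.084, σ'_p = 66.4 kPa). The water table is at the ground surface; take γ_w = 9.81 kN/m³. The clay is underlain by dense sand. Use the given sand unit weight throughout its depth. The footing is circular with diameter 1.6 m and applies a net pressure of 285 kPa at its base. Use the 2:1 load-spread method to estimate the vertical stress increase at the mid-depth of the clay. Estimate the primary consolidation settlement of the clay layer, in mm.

Mid-depth of clay below the ground surface: z = 2.4 + 4.7/2 = 4.75 m.
Total vertical stress at mid-clay: σ_v = 18.3×2.4 + 17.1×2.35 = 84.105 kPa.
Pore pressure: u = 9.81×(4.75 − 0) = 46.598 kPa.
Initial effective stress: σ'_0 = σ_v − u = 84.105 − 46.598 = 37.507 kPa.
Stress increase at mid-clay by the 2:1 spreading method:
Δσ ≈ qD²/(D+z)² = 285×1.6²/(1.6+4.75)² = 18.094 kPa
Final effective stress: σ'_f = 37.507 + 18.094 = 55.601 kPa.
σ'_f = 55.601 ≤ σ'_p = 66.4 kPa, so the clay remains overconsolidated and only the recompression index applies:
S_c = C_r·H/(1+e₀)·log₁₀(σ'_f/σ'_0) = 0.084×4.7/1.87×log₁₀(55.601/37.507)
    = 0.21113 × 0.17097 = 0.0361 m

S_c ≈ 36.1 mm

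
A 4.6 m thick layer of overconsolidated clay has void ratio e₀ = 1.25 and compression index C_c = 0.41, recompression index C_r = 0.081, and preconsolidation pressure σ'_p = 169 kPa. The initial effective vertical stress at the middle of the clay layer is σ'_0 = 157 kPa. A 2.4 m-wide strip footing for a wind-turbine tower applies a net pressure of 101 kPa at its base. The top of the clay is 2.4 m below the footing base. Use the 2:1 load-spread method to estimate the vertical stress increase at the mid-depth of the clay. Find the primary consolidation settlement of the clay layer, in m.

S_c ≈ 0.0501 m

Mid-depth of clay below the footing base: z = 2.4 + 4.6/2 = 4.7 m.
Stress increase at mid-clay by the 2:1 spreading method:
Δσ = qB/(B+z) = 101×2.4/(2.4+4.7) = 34.141 kPa
Final effective stress: σ'_f = 157 + 34.141 = 191.14 kPa.
σ'_f = 191.14 > σ'_p = 169 kPa, so the stress path crosses the preconsolidation pressure — recompression up to σ'_p, then virgin compression beyond:
S_c = H/(1+e₀)·[C_r·log₁₀(σ'_p/σ'_0) + C_c·log₁₀(σ'_f/σ'_p)]
    = 4.6/2.25 × [0.081×log₁₀(169/157) + 0.41×log₁₀(191.14/169)]
    = 2.0444 × [0.002591 + 0.021921] = 0.05011 m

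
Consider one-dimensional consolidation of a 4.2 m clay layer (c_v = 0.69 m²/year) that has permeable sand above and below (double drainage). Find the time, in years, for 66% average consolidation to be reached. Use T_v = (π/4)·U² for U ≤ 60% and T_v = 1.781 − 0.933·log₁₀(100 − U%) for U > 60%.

t ≈ 2.25 years

Drainage path length: H_d = H/2 = 2.1 m (double drainage).
U > 60%: T_v = 1.781 − 0.933·log₁₀(100 − 66) = 0.35213.
t = T_v·H_d²/c_v = 0.35213×2.1²/0.69 = 2.251 years.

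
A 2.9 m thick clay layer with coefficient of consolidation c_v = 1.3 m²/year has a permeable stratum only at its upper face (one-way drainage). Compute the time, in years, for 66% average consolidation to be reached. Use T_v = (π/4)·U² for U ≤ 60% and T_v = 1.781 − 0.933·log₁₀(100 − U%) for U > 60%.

Drainage path length: H_d = H = 2.9 m (single drainage).
U > 60%: T_v = 1.781 − 0.933·log₁₀(100 − 66) = 0.35213.
t = T_v·H_d²/c_v = 0.35213×2.9²/1.3 = 2.278 years.

t ≈ 2.28 years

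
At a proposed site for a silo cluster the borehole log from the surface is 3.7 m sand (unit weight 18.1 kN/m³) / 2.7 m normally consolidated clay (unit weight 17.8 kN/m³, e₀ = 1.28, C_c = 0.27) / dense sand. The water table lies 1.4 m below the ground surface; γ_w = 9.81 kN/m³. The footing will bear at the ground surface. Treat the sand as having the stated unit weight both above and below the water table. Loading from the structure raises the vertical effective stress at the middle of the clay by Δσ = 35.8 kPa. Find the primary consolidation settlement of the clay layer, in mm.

Mid-depth of clay below the ground surface: z = 3.7 + 2.7/2 = 5.05 m.
Total vertical stress at mid-clay: σ_v = 18.1×3.7 + 17.8×1.35 = 91 kPa.
Pore pressure: u = 9.81×(5.05 − 1.4) = 35.806 kPa.
Initial effective stress: σ'_0 = σ_v − u = 91 − 35.806 = 55.194 kPa.
Final effective stress: σ'_f = σ'_0 + Δσ = 55.194 + 35.8 = 90.994 kPa.
Normally consolidated clay, so the full stress increment lies on the virgin compression line:
S_c = C_c·H/(1+e₀)·log₁₀(σ'_f/σ'_0) = 0.27×2.7/(1+1.28)×log₁₀(90.994/55.194)
    = 0.31974 × 0.21712 = 0.06942 m

S_c ≈ 69.4 mm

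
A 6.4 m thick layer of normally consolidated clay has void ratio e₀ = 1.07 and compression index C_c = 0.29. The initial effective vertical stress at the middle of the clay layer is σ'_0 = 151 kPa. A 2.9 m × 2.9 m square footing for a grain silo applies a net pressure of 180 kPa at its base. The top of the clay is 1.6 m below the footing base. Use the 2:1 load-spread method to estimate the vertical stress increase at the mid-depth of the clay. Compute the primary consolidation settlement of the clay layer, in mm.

S_c ≈ 60.8 mm

Mid-depth of clay below the footing base: z = 1.6 + 6.4/2 = 4.8 m.
Stress increase at mid-clay by the 2:1 spreading method:
Δσ = qBL/((B+z)(L+z)) = 180×2.9×2.9/((2.9+4.8)(2.9+4.8)) = 25.532 kPa
Final effective stress: σ'_f = σ'_0 + Δσ = 151 + 25.532 = 176.53 kPa.
Normally consolidated clay, so the full stress increment lies on the virgin compression line:
S_c = C_c·H/(1+e₀)·log₁₀(σ'_f/σ'_0) = 0.29×6.4/(1+1.07)×log₁₀(176.53/151)
    = 0.89662 × 0.067842 = 0.06083 m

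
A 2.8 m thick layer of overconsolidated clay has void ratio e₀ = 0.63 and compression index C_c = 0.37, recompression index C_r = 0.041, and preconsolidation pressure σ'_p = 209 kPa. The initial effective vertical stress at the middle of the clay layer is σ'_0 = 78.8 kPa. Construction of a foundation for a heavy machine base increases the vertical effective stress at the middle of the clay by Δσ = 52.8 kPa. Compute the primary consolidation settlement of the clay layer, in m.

Final effective stress: σ'_f = 78.8 + 52.8 = 131.6 kPa.
σ'_f = 131.6 ≤ σ'_p = 209 kPa, so the clay remains overconsolidated and only the recompression index applies:
S_c = C_r·H/(1+e₀)·log₁₀(σ'_f/σ'_0) = 0.041×2.8/1.63×log₁₀(131.6/78.8)
    = 0.07043 × 0.22273 = 0.01569 m

S_c ≈ 0.0157 m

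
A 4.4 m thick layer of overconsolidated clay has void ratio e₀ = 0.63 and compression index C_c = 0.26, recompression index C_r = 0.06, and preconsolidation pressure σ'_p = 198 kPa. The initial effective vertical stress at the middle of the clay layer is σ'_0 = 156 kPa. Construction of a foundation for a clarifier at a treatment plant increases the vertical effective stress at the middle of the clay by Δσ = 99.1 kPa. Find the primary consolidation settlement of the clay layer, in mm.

Final effective stress: σ'_f = 156 + 99.1 = 255.1 kPa.
σ'_f = 255.1 > σ'_p = 198 kPa, so the stress path crosses the preconsolidation pressure — recompression up to σ'_p, then virgin compression beyond:
S_c = H/(1+e₀)·[C_r·log₁₀(σ'_p/σ'_0) + C_c·log₁₀(σ'_f/σ'_p)]
    = 4.4/1.63 × [0.06×log₁₀(198/156) + 0.26×log₁₀(255.1/198)]
    = 2.6994 × [0.0062124 + 0.028612] = 0.094 m

S_c ≈ 94 mm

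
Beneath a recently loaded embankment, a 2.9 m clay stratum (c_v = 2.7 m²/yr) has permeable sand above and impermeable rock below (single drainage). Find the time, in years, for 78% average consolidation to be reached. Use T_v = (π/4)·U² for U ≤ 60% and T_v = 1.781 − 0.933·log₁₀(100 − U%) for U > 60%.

Drainage path length: H_d = H = 2.9 m (single drainage).
U > 60%: T_v = 1.781 − 0.933·log₁₀(100 − 78) = 0.52852.
t = T_v·H_d²/c_v = 0.52852×2.9²/2.7 = 1.646 years.

t ≈ 1.65 years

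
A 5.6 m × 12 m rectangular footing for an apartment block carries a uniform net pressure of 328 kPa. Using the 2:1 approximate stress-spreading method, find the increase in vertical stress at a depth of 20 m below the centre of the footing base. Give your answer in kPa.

By the 2:1 method the load spreads at 1 horizontal : 2 vertical, so at depth z the loaded area has grown by z in each plan dimension:
Δσ = qBL/((B+z)(L+z)) = 328×5.6×12/((5.6+20)(12+20)) = 26.906 kPa

Δσ_z ≈ 26.9 kPa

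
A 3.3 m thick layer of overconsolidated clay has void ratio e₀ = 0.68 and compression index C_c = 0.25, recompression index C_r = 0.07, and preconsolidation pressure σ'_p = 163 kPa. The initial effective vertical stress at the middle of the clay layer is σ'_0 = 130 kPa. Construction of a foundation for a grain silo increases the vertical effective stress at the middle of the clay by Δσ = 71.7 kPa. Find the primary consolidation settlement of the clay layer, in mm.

S_c ≈ 58.9 mm

Final effective stress: σ'_f = 130 + 71.7 = 201.7 kPa.
σ'_f = 201.7 > σ'_p = 163 kPa, so the stress path crosses the preconsolidation pressure — recompression up to σ'_p, then virgin compression beyond:
S_c = H/(1+e₀)·[C_r·log₁₀(σ'_p/σ'_0) + C_c·log₁₀(σ'_f/σ'_p)]
    = 3.3/1.68 × [0.07×log₁₀(163/130) + 0.25×log₁₀(201.7/163)]
    = 1.9643 × [0.0068771 + 0.02313] = 0.05894 m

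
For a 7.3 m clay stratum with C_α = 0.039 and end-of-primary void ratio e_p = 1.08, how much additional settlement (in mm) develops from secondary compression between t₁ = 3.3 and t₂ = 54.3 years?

S_s ≈ 166 mm

Secondary compression: S_s = C_α·H/(1+e_p)·log₁₀(t₂/t₁)
S_s = 0.039×7.3/(1+1.08)×log₁₀(54.3/3.3)
    = 0.1369 × 1.216 = 0.1665 m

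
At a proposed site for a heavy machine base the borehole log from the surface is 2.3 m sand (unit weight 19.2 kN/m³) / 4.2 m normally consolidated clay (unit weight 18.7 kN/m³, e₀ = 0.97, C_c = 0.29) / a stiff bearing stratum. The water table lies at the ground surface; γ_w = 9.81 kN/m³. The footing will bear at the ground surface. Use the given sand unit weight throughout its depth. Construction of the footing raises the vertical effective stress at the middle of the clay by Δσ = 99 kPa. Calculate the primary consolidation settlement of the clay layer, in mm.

S_c ≈ 333 mm

Mid-depth of clay below the ground surface: z = 2.3 + 4.2/2 = 4.4 m.
Total vertical stress at mid-clay: σ_v = 19.2×2.3 + 18.7×2.1 = 83.43 kPa.
Pore pressure: u = 9.81×(4.4 − 0) = 43.164 kPa.
Initial effective stress: σ'_0 = σ_v − u = 83.43 − 43.164 = 40.266 kPa.
Final effective stress: σ'_f = σ'_0 + Δσ = 40.266 + 99 = 139.27 kPa.
Normally consolidated clay, so the full stress increment lies on the virgin compression line:
S_c = C_c·H/(1+e₀)·log₁₀(σ'_f/σ'_0) = 0.29×4.2/(1+0.97)×log₁₀(139.27/40.266)
    = 0.61827 × 0.53892 = 0.3332 m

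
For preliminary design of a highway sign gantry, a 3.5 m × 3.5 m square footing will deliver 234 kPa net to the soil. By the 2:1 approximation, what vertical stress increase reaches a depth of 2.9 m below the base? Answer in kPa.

By the 2:1 method the load spreads at 1 horizontal : 2 vertical, so at depth z the loaded area has grown by z in each plan dimension:
Δσ = qBL/((B+z)(L+z)) = 234×3.5×3.5/((3.5+2.9)(3.5+2.9)) = 69.983 kPa

Δσ_z ≈ 70 kPa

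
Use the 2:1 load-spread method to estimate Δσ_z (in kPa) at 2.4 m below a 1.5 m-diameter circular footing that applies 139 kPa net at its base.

By the 2:1 method the load spreads at 1 horizontal : 2 vertical, so at depth z the loaded area has grown by z in each plan dimension:
Δσ ≈ qD²/(D+z)² = 139×1.5²/(1.5+2.4)² = 20.562 kPa

Δσ_z ≈ 20.6 kPa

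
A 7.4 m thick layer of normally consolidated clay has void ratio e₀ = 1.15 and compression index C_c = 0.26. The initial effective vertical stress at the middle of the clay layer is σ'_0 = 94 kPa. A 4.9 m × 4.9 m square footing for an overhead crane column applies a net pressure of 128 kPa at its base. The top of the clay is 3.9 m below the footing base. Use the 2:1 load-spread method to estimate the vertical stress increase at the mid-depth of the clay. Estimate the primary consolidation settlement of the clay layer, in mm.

S_c ≈ 73.8 mm

Mid-depth of clay below the footing base: z = 3.9 + 7.4/2 = 7.6 m.
Stress increase at mid-clay by the 2:1 spreading method:
Δσ = qBL/((B+z)(L+z)) = 128×4.9×4.9/((4.9+7.6)(4.9+7.6)) = 19.669 kPa
Final effective stress: σ'_f = σ'_0 + Δσ = 94 + 19.669 = 113.67 kPa.
Normally consolidated clay, so the full stress increment lies on the virgin compression line:
S_c = C_c·H/(1+e₀)·log₁₀(σ'_f/σ'_0) = 0.26×7.4/(1+1.15)×log₁₀(113.67/94)
    = 0.89488 × 0.082518 = 0.07384 m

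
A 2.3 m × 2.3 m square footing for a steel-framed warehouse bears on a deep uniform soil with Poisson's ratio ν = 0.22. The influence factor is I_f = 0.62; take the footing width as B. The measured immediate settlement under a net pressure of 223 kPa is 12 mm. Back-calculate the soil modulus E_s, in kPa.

S_e = q·B·(1−ν²)/E_s · I_f  ⇒  E_s = q·B·(1−ν²)·I_f / S_e.
E_s = 223 × 2.3 × 0.9516 × 0.62 / 0.012 = 25220 kPa

E_s ≈ 25200 kPa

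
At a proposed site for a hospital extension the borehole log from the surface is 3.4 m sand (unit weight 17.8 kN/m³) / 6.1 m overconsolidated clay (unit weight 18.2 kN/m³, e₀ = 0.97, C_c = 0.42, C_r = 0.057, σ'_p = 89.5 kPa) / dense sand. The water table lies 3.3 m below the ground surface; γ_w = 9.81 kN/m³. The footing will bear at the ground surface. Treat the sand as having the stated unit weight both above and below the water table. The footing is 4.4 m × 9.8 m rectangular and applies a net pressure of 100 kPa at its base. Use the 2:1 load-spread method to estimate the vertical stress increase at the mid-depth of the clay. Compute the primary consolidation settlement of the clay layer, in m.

S_c ≈ 0.118 m

Mid-depth of clay below the ground surface: z = 3.4 + 6.1/2 = 6.45 m.
Total vertical stress at mid-clay: σ_v = 17.8×3.4 + 18.2×3.05 = 116.03 kPa.
Pore pressure: u = 9.81×(6.45 − 3.3) = 30.902 kPa.
Initial effective stress: σ'_0 = σ_v − u = 116.03 − 30.902 = 85.128 kPa.
Stress increase at mid-clay by the 2:1 spreading method:
Δσ = qBL/((B+z)(L+z)) = 100×4.4×9.8/((4.4+6.45)(9.8+6.45)) = 24.457 kPa
Final effective stress: σ'_f = 85.128 + 24.457 = 109.59 kPa.
σ'_f = 109.59 > σ'_p = 89.5 kPa, so the stress path crosses the preconsolidation pressure — recompression up to σ'_p, then virgin compression beyond:
S_c = H/(1+e₀)·[C_r·log₁₀(σ'_p/σ'_0) + C_c·log₁₀(σ'_f/σ'_p)]
    = 6.1/1.97 × [0.057×log₁₀(89.5/85.128) + 0.42×log₁₀(109.59/89.5)]
    = 3.0964 × [0.0012398 + 0.036938] = 0.1182 m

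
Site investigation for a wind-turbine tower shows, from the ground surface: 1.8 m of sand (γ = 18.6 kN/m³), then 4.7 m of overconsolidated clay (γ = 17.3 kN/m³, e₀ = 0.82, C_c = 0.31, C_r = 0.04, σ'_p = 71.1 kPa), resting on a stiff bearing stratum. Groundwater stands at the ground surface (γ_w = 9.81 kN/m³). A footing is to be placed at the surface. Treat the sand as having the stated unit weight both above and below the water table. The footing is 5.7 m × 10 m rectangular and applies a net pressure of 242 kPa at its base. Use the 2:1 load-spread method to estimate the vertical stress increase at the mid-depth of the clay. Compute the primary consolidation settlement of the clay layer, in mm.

Mid-depth of clay below the ground surface: z = 1.8 + 4.7/2 = 4.15 m.
Total vertical stress at mid-clay: σ_v = 18.6×1.8 + 17.3×2.35 = 74.135 kPa.
Pore pressure: u = 9.81×(4.15 − 0) = 40.712 kPa.
Initial effective stress: σ'_0 = σ_v − u = 74.135 − 40.712 = 33.423 kPa.
Stress increase at mid-clay by the 2:1 spreading method:
Δσ = qBL/((B+z)(L+z)) = 242×5.7×10/((5.7+4.15)(10+4.15)) = 98.969 kPa
Final effective stress: σ'_f = 33.423 + 98.969 = 132.39 kPa.
σ'_f = 132.39 > σ'_p = 71.1 kPa, so the stress path crosses the preconsolidation pressure — recompression up to σ'_p, then virgin compression beyond:
S_c = H/(1+e₀)·[C_r·log₁₀(σ'_p/σ'_0) + C_c·log₁₀(σ'_f/σ'_p)]
    = 4.7/1.82 × [0.04×log₁₀(71.1/33.423) + 0.31×log₁₀(132.39/71.1)]
    = 2.5824 × [0.013113 + 0.083696] = 0.25 m

S_c ≈ 250 mm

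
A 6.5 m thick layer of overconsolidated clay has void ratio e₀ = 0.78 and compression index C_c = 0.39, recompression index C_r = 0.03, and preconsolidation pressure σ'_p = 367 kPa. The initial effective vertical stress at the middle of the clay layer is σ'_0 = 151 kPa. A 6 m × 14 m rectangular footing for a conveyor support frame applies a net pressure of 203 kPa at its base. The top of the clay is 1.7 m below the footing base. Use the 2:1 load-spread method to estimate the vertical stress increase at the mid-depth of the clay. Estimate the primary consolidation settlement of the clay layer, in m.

S_c ≈ 0.0207 m

Mid-depth of clay below the footing base: z = 1.7 + 6.5/2 = 4.95 m.
Stress increase at mid-clay by the 2:1 spreading method:
Δσ = qBL/((B+z)(L+z)) = 203×6×14/((6+4.95)(14+4.95)) = 82.177 kPa
Final effective stress: σ'_f = 151 + 82.177 = 233.18 kPa.
σ'_f = 233.18 ≤ σ'_p = 367 kPa, so the clay remains overconsolidated and only the recompression index applies:
S_c = C_r·H/(1+e₀)·log₁₀(σ'_f/σ'_0) = 0.03×6.5/1.78×log₁₀(233.18/151)
    = 0.10955 × 0.18871 = 0.02067 m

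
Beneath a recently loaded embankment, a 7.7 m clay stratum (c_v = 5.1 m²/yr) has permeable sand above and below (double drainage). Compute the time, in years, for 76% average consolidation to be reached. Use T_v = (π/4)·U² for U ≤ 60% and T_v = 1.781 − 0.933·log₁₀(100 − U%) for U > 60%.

Drainage path length: H_d = H/2 = 3.85 m (double drainage).
U > 60%: T_v = 1.781 − 0.933·log₁₀(100 − 76) = 0.49326.
t = T_v·H_d²/c_v = 0.49326×3.85²/5.1 = 1.434 years.

t ≈ 1.43 years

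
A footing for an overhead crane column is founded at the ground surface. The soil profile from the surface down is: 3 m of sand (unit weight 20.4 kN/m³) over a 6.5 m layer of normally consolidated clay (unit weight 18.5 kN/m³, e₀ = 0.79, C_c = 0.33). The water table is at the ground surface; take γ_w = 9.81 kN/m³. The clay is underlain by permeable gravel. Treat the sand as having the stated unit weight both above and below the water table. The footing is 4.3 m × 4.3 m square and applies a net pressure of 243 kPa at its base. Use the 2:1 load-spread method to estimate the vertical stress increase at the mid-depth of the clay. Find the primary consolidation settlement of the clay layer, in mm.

S_c ≈ 268 mm

Mid-depth of clay below the ground surface: z = 3 + 6.5/2 = 6.25 m.
Total vertical stress at mid-clay: σ_v = 20.4×3 + 18.5×3.25 = 121.32 kPa.
Pore pressure: u = 9.81×(6.25 − 0) = 61.312 kPa.
Initial effective stress: σ'_0 = σ_v − u = 121.32 − 61.312 = 60.008 kPa.
Stress increase at mid-clay by the 2:1 spreading method:
Δσ = qBL/((B+z)(L+z)) = 243×4.3×4.3/((4.3+6.25)(4.3+6.25)) = 40.368 kPa
Final effective stress: σ'_f = σ'_0 + Δσ = 60.008 + 40.368 = 100.38 kPa.
Normally consolidated clay, so the full stress increment lies on the virgin compression line:
S_c = C_c·H/(1+e₀)·log₁₀(σ'_f/σ'_0) = 0.33×6.5/(1+0.79)×log₁₀(100.38/60.008)
    = 1.1983 × 0.22344 = 0.2677 m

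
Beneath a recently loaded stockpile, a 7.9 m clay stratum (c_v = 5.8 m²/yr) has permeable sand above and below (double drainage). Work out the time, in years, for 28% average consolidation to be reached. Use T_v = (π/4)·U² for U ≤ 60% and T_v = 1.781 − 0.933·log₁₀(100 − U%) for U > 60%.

t ≈ 0.166 years

Drainage path length: H_d = H/2 = 3.95 m (double drainage).
U ≤ 60%: T_v = (π/4)·U² = (π/4)×0.28² = 0.061575.
t = T_v·H_d²/c_v = 0.061575×3.95²/5.8 = 0.1656 years.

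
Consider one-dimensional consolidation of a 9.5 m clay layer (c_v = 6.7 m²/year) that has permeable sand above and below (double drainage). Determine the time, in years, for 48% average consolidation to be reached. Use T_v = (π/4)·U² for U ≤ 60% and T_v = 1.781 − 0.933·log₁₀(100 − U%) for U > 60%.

t ≈ 0.609 years

Drainage path length: H_d = H/2 = 4.75 m (double drainage).
U ≤ 60%: T_v = (π/4)·U² = (π/4)×0.48² = 0.18096.
t = T_v·H_d²/c_v = 0.18096×4.75²/6.7 = 0.6094 years.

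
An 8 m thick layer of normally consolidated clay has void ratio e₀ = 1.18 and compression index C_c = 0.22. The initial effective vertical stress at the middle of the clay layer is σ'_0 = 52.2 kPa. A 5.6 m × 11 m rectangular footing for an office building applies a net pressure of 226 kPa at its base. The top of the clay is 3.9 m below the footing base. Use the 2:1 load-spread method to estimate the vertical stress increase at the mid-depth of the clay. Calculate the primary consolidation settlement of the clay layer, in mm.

S_c ≈ 251 mm

Mid-depth of clay below the footing base: z = 3.9 + 8/2 = 7.9 m.
Stress increase at mid-clay by the 2:1 spreading method:
Δσ = qBL/((B+z)(L+z)) = 226×5.6×11/((5.6+7.9)(11+7.9)) = 54.562 kPa
Final effective stress: σ'_f = σ'_0 + Δσ = 52.2 + 54.562 = 106.76 kPa.
Normally consolidated clay, so the full stress increment lies on the virgin compression line:
S_c = C_c·H/(1+e₀)·log₁₀(σ'_f/σ'_0) = 0.22×8/(1+1.18)×log₁₀(106.76/52.2)
    = 0.80734 × 0.31074 = 0.2509 m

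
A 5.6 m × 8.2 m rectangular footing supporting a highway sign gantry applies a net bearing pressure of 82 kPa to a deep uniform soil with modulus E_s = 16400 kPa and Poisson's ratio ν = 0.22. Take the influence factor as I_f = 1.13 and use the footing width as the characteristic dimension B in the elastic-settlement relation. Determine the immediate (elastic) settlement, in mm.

S_e ≈ 30.1 mm

Immediate (elastic) settlement: S_e = q·B·(1−ν²)/E_s · I_f.
S_e = 82 × 5.6 × (1 − 0.22²) / 16400 × 1.13
    = 82 × 5.6 × 0.9516 / 16400 × 1.13
    = 0.03011 m = 30.11 mm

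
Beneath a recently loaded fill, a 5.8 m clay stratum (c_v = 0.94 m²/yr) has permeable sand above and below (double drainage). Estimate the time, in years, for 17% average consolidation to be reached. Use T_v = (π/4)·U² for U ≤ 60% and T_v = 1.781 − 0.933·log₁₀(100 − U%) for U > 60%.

Drainage path length: H_d = H/2 = 2.9 m (double drainage).
U ≤ 60%: T_v = (π/4)·U² = (π/4)×0.17² = 0.022698.
t = T_v·H_d²/c_v = 0.022698×2.9²/0.94 = 0.2031 years.

t ≈ 0.203 years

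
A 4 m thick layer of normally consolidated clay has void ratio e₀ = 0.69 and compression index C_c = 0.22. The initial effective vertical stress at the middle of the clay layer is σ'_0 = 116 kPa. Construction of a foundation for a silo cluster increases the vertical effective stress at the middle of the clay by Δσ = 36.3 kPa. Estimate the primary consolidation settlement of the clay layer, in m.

Final effective stress: σ'_f = σ'_0 + Δσ = 116 + 36.3 = 152.3 kPa.
Normally consolidated clay, so the full stress increment lies on the virgin compression line:
S_c = C_c·H/(1+e₀)·log₁₀(σ'_f/σ'_0) = 0.22×4/(1+0.69)×log₁₀(152.3/116)
    = 0.52071 × 0.11824 = 0.06157 m

S_c ≈ 0.0616 m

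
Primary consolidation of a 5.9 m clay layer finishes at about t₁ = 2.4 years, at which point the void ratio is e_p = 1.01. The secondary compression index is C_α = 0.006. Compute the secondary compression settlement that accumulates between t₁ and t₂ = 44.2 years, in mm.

Secondary compression: S_s = C_α·H/(1+e_p)·log₁₀(t₂/t₁)
S_s = 0.006×5.9/(1+1.01)×log₁₀(44.2/2.4)
    = 0.01761 × 1.265 = 0.02228 m

S_s ≈ 22.3 mm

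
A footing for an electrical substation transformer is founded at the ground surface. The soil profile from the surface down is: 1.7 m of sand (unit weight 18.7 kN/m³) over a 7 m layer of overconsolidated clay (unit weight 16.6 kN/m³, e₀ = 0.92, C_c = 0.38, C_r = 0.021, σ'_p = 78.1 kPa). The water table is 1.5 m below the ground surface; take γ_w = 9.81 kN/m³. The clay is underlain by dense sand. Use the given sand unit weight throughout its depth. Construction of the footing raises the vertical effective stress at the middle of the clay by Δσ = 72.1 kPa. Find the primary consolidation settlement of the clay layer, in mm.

S_c ≈ 299 mm

Mid-depth of clay below the ground surface: z = 1.7 + 7/2 = 5.2 m.
Total vertical stress at mid-clay: σ_v = 18.7×1.7 + 16.6×3.5 = 89.89 kPa.
Pore pressure: u = 9.81×(5.2 − 1.5) = 36.297 kPa.
Initial effective stress: σ'_0 = σ_v − u = 89.89 − 36.297 = 53.593 kPa.
Final effective stress: σ'_f = 53.593 + 72.1 = 125.69 kPa.
σ'_f = 125.69 > σ'_p = 78.1 kPa, so the stress path crosses the preconsolidation pressure — recompression up to σ'_p, then virgin compression beyond:
S_c = H/(1+e₀)·[C_r·log₁₀(σ'_p/σ'_0) + C_c·log₁₀(σ'_f/σ'_p)]
    = 7/1.92 × [0.021×log₁₀(78.1/53.593) + 0.38×log₁₀(125.69/78.1)]
    = 3.6458 × [0.0034344 + 0.078527] = 0.2988 m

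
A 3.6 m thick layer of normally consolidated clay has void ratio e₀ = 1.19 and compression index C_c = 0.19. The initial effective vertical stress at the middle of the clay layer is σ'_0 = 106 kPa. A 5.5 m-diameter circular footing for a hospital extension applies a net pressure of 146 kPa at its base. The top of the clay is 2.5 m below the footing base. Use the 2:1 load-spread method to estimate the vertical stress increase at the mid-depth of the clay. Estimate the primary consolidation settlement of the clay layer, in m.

S_c ≈ 0.0489 m

Mid-depth of clay below the footing base: z = 2.5 + 3.6/2 = 4.3 m.
Stress increase at mid-clay by the 2:1 spreading method:
Δσ ≈ qD²/(D+z)² = 146×5.5²/(5.5+4.3)² = 45.986 kPa
Final effective stress: σ'_f = σ'_0 + Δσ = 106 + 45.986 = 151.99 kPa.
Normally consolidated clay, so the full stress increment lies on the virgin compression line:
S_c = C_c·H/(1+e₀)·log₁₀(σ'_f/σ'_0) = 0.19×3.6/(1+1.19)×log₁₀(151.99/106)
    = 0.31233 × 0.15651 = 0.04888 m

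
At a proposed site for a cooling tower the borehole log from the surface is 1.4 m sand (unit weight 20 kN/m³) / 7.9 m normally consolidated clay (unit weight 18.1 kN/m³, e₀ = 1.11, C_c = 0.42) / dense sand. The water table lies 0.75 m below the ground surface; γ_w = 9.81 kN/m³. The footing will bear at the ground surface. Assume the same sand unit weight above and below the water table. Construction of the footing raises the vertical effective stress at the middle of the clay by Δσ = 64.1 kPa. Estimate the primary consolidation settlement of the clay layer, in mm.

Mid-depth of clay below the ground surface: z = 1.4 + 7.9/2 = 5.35 m.
Total vertical stress at mid-clay: σ_v = 20×1.4 + 18.1×3.95 = 99.495 kPa.
Pore pressure: u = 9.81×(5.35 − 0.75) = 45.126 kPa.
Initial effective stress: σ'_0 = σ_v − u = 99.495 − 45.126 = 54.369 kPa.
Final effective stress: σ'_f = σ'_0 + Δσ = 54.369 + 64.1 = 118.47 kPa.
Normally consolidated clay, so the full stress increment lies on the virgin compression line:
S_c = C_c·H/(1+e₀)·log₁₀(σ'_f/σ'_0) = 0.42×7.9/(1+1.11)×log₁₀(118.47/54.369)
    = 1.5725 × 0.33826 = 0.5319 m

S_c ≈ 532 mm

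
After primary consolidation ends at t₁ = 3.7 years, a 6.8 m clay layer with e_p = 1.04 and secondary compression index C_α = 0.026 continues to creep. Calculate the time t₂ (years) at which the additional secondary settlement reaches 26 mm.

S_s = C_α·H/(1+e_p)·log₁₀(t₂/t₁) ⇒ log₁₀(t₂/t₁) = S_s·(1+e_p)/(C_α·H).
log₁₀(t₂/t₁) = 0.026 × (1+1.04) / (0.026×6.8) = 0.3
t₂ = t₁ × 10^0.3 = 3.7 × 1.995 = 7.382 years

t₂ ≈ 7.38 years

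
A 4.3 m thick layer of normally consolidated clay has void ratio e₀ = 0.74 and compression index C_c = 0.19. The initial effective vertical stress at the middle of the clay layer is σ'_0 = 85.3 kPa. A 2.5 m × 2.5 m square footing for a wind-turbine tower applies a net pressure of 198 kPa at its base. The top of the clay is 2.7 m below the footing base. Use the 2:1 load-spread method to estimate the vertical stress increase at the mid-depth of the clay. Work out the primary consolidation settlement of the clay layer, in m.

Mid-depth of clay below the footing base: z = 2.7 + 4.3/2 = 4.85 m.
Stress increase at mid-clay by the 2:1 spreading method:
Δσ = qBL/((B+z)(L+z)) = 198×2.5×2.5/((2.5+4.85)(2.5+4.85)) = 22.907 kPa
Final effective stress: σ'_f = σ'_0 + Δσ = 85.3 + 22.907 = 108.21 kPa.
Normally consolidated clay, so the full stress increment lies on the virgin compression line:
S_c = C_c·H/(1+e₀)·log₁₀(σ'_f/σ'_0) = 0.19×4.3/(1+0.74)×log₁₀(108.21/85.3)
    = 0.46954 × 0.10332 = 0.04851 m

S_c ≈ 0.0485 m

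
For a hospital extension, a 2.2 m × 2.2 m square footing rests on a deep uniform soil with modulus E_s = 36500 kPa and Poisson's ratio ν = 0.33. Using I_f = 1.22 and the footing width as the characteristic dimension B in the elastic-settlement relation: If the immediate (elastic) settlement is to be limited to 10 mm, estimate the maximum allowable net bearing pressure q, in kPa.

q ≈ 153 kPa

S_e = q·B·(1−ν²)/E_s · I_f  ⇒  q = S_e·E_s / (B·(1−ν²)·I_f).
q = 0.01 × 36500 / (2.2 × 0.8911 × 1.22) = 152.6 kPa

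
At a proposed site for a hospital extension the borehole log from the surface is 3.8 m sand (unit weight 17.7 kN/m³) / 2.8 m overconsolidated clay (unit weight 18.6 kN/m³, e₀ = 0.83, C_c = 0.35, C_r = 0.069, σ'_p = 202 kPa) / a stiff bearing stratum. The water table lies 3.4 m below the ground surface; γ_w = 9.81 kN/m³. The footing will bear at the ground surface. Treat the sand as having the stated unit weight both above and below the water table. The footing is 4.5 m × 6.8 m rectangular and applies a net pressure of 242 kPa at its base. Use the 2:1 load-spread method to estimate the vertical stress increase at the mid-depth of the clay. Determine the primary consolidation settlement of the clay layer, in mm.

S_c ≈ 28 mm

Mid-depth of clay below the ground surface: z = 3.8 + 2.8/2 = 5.2 m.
Total vertical stress at mid-clay: σ_v = 17.7×3.8 + 18.6×1.4 = 93.3 kPa.
Pore pressure: u = 9.81×(5.2 − 3.4) = 17.658 kPa.
Initial effective stress: σ'_0 = σ_v − u = 93.3 − 17.658 = 75.642 kPa.
Stress increase at mid-clay by the 2:1 spreading method:
Δσ = qBL/((B+z)(L+z)) = 242×4.5×6.8/((4.5+5.2)(6.8+5.2)) = 63.619 kPa
Final effective stress: σ'_f = 75.642 + 63.619 = 139.26 kPa.
σ'_f = 139.26 ≤ σ'_p = 202 kPa, so the clay remains overconsolidated and only the recompression index applies:
S_c = C_r·H/(1+e₀)·log₁₀(σ'_f/σ'_0) = 0.069×2.8/1.83×log₁₀(139.26/75.642)
    = 0.10558 × 0.26506 = 0.02798 m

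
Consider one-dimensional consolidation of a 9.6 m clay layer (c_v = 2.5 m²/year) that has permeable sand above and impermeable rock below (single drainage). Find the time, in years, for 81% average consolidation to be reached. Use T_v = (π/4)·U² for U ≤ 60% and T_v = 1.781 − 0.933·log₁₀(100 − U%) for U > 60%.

t ≈ 21.7 years

Drainage path length: H_d = H = 9.6 m (single drainage).
U > 60%: T_v = 1.781 − 0.933·log₁₀(100 − 81) = 0.58792.
t = T_v·H_d²/c_v = 0.58792×9.6²/2.5 = 21.67 years.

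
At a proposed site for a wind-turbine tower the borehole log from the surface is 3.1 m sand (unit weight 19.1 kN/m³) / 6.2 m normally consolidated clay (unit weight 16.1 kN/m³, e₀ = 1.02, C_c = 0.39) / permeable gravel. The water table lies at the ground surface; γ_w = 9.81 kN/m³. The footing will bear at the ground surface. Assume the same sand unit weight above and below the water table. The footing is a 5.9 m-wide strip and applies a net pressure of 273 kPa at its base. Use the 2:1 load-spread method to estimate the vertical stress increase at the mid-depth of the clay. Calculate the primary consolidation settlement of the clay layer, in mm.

S_c ≈ 688 mm

Mid-depth of clay below the ground surface: z = 3.1 + 6.2/2 = 6.2 m.
Total vertical stress at mid-clay: σ_v = 19.1×3.1 + 16.1×3.1 = 109.12 kPa.
Pore pressure: u = 9.81×(6.2 − 0) = 60.822 kPa.
Initial effective stress: σ'_0 = σ_v − u = 109.12 − 60.822 = 48.298 kPa.
Stress increase at mid-clay by the 2:1 spreading method:
Δσ = qB/(B+z) = 273×5.9/(5.9+6.2) = 133.12 kPa
Final effective stress: σ'_f = σ'_0 + Δσ = 48.298 + 133.12 = 181.42 kPa.
Normally consolidated clay, so the full stress increment lies on the virgin compression line:
S_c = C_c·H/(1+e₀)·log₁₀(σ'_f/σ'_0) = 0.39×6.2/(1+1.02)×log₁₀(181.42/48.298)
    = 1.197 × 0.57476 = 0.688 m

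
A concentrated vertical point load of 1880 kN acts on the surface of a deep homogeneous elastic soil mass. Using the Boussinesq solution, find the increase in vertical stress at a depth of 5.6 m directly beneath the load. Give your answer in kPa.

Δσ_z ≈ 28.6 kPa

Boussinesq vertical stress below a point load on an elastic half-space:
Δσ_z = 3P/(2πz²) · [1 + (r/z)²]^(−5/2)
r/z = 0/5.6 = 0; [1+(r/z)²]^(−5/2) = 1.
Δσ_z = 3×1880/(2π×5.6²) × 1 = 28.624 × 1 = 28.62 kPa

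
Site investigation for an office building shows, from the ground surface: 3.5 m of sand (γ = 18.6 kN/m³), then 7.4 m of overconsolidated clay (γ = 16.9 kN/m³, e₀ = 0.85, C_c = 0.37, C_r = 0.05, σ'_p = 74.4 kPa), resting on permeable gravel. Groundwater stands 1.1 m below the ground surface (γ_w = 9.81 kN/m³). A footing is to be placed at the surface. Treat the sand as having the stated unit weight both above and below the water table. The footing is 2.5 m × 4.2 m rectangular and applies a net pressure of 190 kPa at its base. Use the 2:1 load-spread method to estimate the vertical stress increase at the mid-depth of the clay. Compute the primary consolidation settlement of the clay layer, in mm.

Mid-depth of clay below the ground surface: z = 3.5 + 7.4/2 = 7.2 m.
Total vertical stress at mid-clay: σ_v = 18.6×3.5 + 16.9×3.7 = 127.63 kPa.
Pore pressure: u = 9.81×(7.2 − 1.1) = 59.841 kPa.
Initial effective stress: σ'_0 = σ_v − u = 127.63 − 59.841 = 67.789 kPa.
Stress increase at mid-clay by the 2:1 spreading method:
Δσ = qBL/((B+z)(L+z)) = 190×2.5×4.2/((2.5+7.2)(4.2+7.2)) = 18.041 kPa
Final effective stress: σ'_f = 67.789 + 18.041 = 85.83 kPa.
σ'_f = 85.83 > σ'_p = 74.4 kPa, so the stress path crosses the preconsolidation pressure — recompression up to σ'_p, then virgin compression beyond:
S_c = H/(1+e₀)·[C_r·log₁₀(σ'_p/σ'_0) + C_c·log₁₀(σ'_f/σ'_p)]
    = 7.4/1.85 × [0.05×log₁₀(74.4/67.789) + 0.37×log₁₀(85.83/74.4)]
    = 4 × [0.0020207 + 0.022964] = 0.09994 m

S_c ≈ 99.9 mm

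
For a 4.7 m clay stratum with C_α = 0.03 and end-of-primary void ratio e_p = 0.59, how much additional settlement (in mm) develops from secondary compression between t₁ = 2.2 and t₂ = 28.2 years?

Secondary compression: S_s = C_α·H/(1+e_p)·log₁₀(t₂/t₁)
S_s = 0.03×4.7/(1+0.59)×log₁₀(28.2/2.2)
    = 0.08868 × 1.108 = 0.09824 m

S_s ≈ 98.2 mm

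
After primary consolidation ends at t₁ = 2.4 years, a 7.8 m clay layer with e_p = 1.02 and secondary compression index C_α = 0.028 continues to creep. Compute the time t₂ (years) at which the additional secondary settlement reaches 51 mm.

S_s = C_α·H/(1+e_p)·log₁₀(t₂/t₁) ⇒ log₁₀(t₂/t₁) = S_s·(1+e_p)/(C_α·H).
log₁₀(t₂/t₁) = 0.051 × (1+1.02) / (0.028×7.8) = 0.4717
t₂ = t₁ × 10^0.4717 = 2.4 × 2.963 = 7.111 years

t₂ ≈ 7.11 years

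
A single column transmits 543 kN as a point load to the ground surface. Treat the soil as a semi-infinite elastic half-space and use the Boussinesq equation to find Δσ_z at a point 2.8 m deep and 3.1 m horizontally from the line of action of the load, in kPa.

Boussinesq vertical stress below a point load on an elastic half-space:
Δσ_z = 3P/(2πz²) · [1 + (r/z)²]^(−5/2)
r/z = 3.1/2.8 = 1.1071; [1+(r/z)²]^(−5/2) = 0.1353.
Δσ_z = 3×543/(2π×2.8²) × 0.1353 = 33.069 × 0.1353 = 4.474 kPa

Δσ_z ≈ 4.47 kPa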